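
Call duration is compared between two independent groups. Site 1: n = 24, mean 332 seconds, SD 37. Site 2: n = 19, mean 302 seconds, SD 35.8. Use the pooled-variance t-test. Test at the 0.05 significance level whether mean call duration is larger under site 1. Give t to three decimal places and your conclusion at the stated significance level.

t = 2.678; reject H0

Let group 1 = site 1, group 2 = site 2. H0: μ_1 = μ_2; H1: μ_1 > μ_2 (two-sample pooled-variance t-test, right-tailed).
s_p² = [(24−1)·37² + (19−1)·35.8²]/(24+19−2) = 1330.65
t = (332 − 302)/√[1330.65·(1/24 + 1/19)] = 2.678
df = n₁ + n₂ − 2 = 41
p-value = P(T ≥ 2.678) ≈ 0.005
Since p ≈ 0.005 < α = 0.05, reject H0; the data support H1.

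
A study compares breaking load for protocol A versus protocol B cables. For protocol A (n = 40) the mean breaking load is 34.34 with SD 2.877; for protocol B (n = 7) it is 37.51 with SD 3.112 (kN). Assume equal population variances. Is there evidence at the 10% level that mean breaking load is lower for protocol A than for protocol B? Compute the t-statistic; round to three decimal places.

-2.659

Let group 1 = protocol A, group 2 = protocol B. H0: μ_1 = μ_2; H1: μ_1 < μ_2 (two-sample pooled-variance t-test, left-tailed).
s_p² = [(40−1)·2.877² + (7−1)·3.112²]/(40+7−2) = 8.46478
t = (34.34 − 37.51)/√[8.46478·(1/40 + 1/7)] = -2.659
df = n₁ + n₂ − 2 = 45
p-value = P(T ≤ -2.659) ≈ 0.0054
Since p ≈ 0.0054 < α = 0.1, reject H0; the evidence is statistically significant.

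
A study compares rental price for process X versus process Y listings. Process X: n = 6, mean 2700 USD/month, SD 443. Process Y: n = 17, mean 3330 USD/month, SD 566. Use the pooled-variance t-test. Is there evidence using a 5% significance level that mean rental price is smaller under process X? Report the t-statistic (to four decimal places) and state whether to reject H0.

t = -2.4602; reject H0

Let group 1 = process X, group 2 = process Y. H0: μ_1 = μ_2; H1: μ_1 < μ_2 (two-sample pooled-variance t-test, left-tailed).
s_p² = [(6−1)·443² + (17−1)·566²]/(6+17−2) = 290807
t = (2700 − 3330)/√[290807·(1/6 + 1/17)] = -2.4602
df = n₁ + n₂ − 2 = 21
p-value = P(T ≤ -2.4602) ≈ 0.0113
Since p ≈ 0.0113 < α = 0.05, reject H0; the evidence is statistically significant.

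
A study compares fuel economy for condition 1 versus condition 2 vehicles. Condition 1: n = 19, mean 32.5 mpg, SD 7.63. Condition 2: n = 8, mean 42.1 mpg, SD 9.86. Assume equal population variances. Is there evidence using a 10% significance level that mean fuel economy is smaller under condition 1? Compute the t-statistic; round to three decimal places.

-2.739

Let group 1 = condition 1, group 2 = condition 2. H0: μ_1 = μ_2; H1: μ_1 < μ_2 (two-sample pooled-variance t-test, left-tailed).
s_p² = [(19−1)·7.63² + (8−1)·9.86²]/(19+8−2) = 69.1377
t = (32.5 − 42.1)/√[69.1377·(1/19 + 1/8)] = -2.739
df = n₁ + n₂ − 2 = 25
p-value = P(T ≤ -2.739) ≈ 0.006
Since p ≈ 0.006 < α = 0.1, reject H0; the evidence is statistically significant.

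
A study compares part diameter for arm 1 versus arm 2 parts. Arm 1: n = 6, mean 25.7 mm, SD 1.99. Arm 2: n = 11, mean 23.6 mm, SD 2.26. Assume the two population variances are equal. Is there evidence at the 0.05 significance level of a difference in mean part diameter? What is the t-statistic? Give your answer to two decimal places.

1.90

Let group 1 = arm 1, group 2 = arm 2. H0: μ_1 = μ_2; H1: μ_1 ≠ μ_2 (two-sample pooled-variance t-test, two-sided).
s_p² = [(6−1)·1.99² + (11−1)·2.26²]/(6+11−2) = 4.7251
t = (25.7 − 23.6)/√[4.7251·(1/6 + 1/11)] = 1.90
df = n₁ + n₂ − 2 = 15
Two-sided p-value ≈ 0.0763
Since p ≈ 0.0763 > α = 0.05, fail to reject H0; the data do not provide sufficient evidence against H0.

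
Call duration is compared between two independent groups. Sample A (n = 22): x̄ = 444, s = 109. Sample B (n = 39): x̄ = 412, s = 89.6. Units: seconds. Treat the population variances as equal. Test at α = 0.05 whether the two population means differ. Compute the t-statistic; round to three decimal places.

Let group 1 = sample A, group 2 = sample B. H0: μ_1 = μ_2; H1: μ_1 ≠ μ_2 (two-sample pooled-variance t-test, two-sided).
s_p² = [(22−1)·109² + (39−1)·89.6²]/(22+39−2) = 9399.51
t = (444 − 412)/√[9399.51·(1/22 + 1/39)] = 1.238
df = n₁ + n₂ − 2 = 59
Two-sided p-value ≈ 0.221
Since p ≈ 0.221 > α = 0.05, fail to reject H0; the data do not provide sufficient evidence against H0.

1.238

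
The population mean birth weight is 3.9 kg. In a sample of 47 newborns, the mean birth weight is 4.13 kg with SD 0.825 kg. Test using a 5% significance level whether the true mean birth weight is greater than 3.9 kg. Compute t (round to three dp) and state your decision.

t = 1.911; reject H0

H0: μ = 3.9; H1: μ > 3.9 (one-sample t-test, right-tailed).
t = (x̄ − μ₀)/(s/√n) = (4.13 − 3.9)/(0.825/√47) = 1.911
df = n − 1 = 46
p-value = P(T ≥ 1.911) ≈ 0.031
Since p ≈ 0.031 < α = 0.05, reject H0; the evidence is statistically significant.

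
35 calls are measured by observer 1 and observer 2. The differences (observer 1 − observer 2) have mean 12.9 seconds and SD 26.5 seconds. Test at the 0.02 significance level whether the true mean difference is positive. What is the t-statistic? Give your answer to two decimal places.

2.88

H0: μ_d = 0; H1: μ_d > 0 (paired t-test on the differences, right-tailed).
t = d̄/(s_d/√n) = 12.9/(26.5/√35) = 2.88
df = n − 1 = 34
p-value = P(T ≥ 2.88) ≈ 0.0034
Since p ≈ 0.0034 < α = 0.02, reject H0; the evidence is statistically significant.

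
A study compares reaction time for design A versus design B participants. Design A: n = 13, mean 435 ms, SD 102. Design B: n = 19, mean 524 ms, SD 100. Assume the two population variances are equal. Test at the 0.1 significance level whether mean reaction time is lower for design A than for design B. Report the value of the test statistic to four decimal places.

-2.4529

Let group 1 = design A, group 2 = design B. H0: μ_1 = μ_2; H1: μ_1 < μ_2 (two-sample pooled-variance t-test, left-tailed).
s_p² = [(13−1)·102² + (19−1)·100²]/(13+19−2) = 10161.6
t = (435 − 524)/√[10161.6·(1/13 + 1/19)] = -2.4529
df = n₁ + n₂ − 2 = 30
p-value = P(T ≤ -2.4529) ≈ 0.010
Since p ≈ 0.010 < α = 0.1, reject H0; the data support H1.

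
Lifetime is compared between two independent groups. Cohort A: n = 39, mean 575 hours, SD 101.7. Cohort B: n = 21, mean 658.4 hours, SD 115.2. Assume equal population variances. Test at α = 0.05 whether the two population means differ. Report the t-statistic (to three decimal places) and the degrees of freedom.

t = -2.892, df = 58

Let group 1 = cohort A, group 2 = cohort B. H0: μ_1 = μ_2; H1: μ_1 ≠ μ_2 (two-sample pooled-variance t-test, two-sided).
s_p² = [(39−1)·101.7² + (21−1)·115.2²]/(39+21−2) = 11352.6
t = (575 − 658.4)/√[11352.6·(1/39 + 1/21)] = -2.892
df = n₁ + n₂ − 2 = 58
Two-sided p-value ≈ 0.0054
Since p ≈ 0.0054 < α = 0.05, reject H0; the data support H1.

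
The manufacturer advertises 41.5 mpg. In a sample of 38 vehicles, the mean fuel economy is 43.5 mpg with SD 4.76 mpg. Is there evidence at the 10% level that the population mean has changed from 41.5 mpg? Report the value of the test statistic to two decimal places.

2.59

H0: μ = 41.5; H1: μ ≠ 41.5 (one-sample t-test, two-sided).
t = (x̄ − μ₀)/(s/√n) = (43.5 − 41.5)/(4.76/√38) = 2.59
df = n − 1 = 37
Two-sided p-value ≈ 0.0136
Since p ≈ 0.0136 < α = 0.1, reject H0; the data support H1.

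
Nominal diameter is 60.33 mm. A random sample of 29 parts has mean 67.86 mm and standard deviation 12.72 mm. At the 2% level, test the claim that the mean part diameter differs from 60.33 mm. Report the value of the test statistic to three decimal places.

3.188

H0: μ = 60.33; H1: μ ≠ 60.33 (one-sample t-test, two-sided).
t = (x̄ − μ₀)/(s/√n) = (67.86 − 60.33)/(12.72/√29) = 3.188
df = n − 1 = 28
Two-sided p-value ≈ 0.004
Since p ≈ 0.004 < α = 0.02, reject H0; the evidence is statistically significant.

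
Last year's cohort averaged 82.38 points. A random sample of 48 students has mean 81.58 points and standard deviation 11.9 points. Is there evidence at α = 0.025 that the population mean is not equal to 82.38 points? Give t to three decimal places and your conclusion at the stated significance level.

H0: μ = 82.38; H1: μ ≠ 82.38 (one-sample t-test, two-sided).
t = (x̄ − μ₀)/(s/√n) = (81.58 − 82.38)/(11.9/√48) = -0.466
df = n − 1 = 47
Two-sided p-value ≈ 0.6435
Since p ≈ 0.6435 > α = 0.025, fail to reject H0; the evidence is not statistically significant.

t = -0.466; fail to reject H0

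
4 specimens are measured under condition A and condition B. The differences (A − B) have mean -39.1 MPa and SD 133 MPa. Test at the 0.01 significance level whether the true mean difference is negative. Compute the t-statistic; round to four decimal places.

-0.5880

H0: μ_d = 0; H1: μ_d < 0 (paired t-test on the differences, left-tailed).
t = d̄/(s_d/√n) = -39.1/(133/√4) = -0.5880
df = n − 1 = 3
p-value = P(T ≤ -0.5880) ≈ 0.299
Since p ≈ 0.299 > α = 0.01, fail to reject H0; the evidence is not statistically significant.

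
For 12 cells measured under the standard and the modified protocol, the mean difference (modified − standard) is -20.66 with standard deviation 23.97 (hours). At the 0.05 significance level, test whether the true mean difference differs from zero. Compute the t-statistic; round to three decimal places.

H0: μ_d = 0; H1: μ_d ≠ 0 (paired t-test on the differences, two-sided).
t = d̄/(s_d/√n) = -20.66/(23.97/√12) = -2.986
df = n − 1 = 11
Two-sided p-value ≈ 0.012
Since p ≈ 0.012 < α = 0.05, reject H0; the evidence is statistically significant.

-2.986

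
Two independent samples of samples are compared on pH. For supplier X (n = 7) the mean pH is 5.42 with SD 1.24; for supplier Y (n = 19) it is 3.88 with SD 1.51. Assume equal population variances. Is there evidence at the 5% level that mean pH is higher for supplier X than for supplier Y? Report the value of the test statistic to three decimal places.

2.407

Let group 1 = supplier X, group 2 = supplier Y. H0: μ_1 = μ_2; H1: μ_1 > μ_2 (two-sample pooled-variance t-test, right-tailed).
s_p² = [(7−1)·1.24² + (19−1)·1.51²]/(7+19−2) = 2.09448
t = (5.42 − 3.88)/√[2.09448·(1/7 + 1/19)] = 2.407
df = n₁ + n₂ − 2 = 24
p-value = P(T ≥ 2.407) ≈ 0.0121
Since p ≈ 0.0121 < α = 0.05, reject H0; the data support H1.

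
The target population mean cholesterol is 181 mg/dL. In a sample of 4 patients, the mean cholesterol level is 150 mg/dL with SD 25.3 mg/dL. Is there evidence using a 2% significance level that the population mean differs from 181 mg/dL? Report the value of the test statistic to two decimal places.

-2.45

H0: μ = 181; H1: μ ≠ 181 (one-sample t-test, two-sided).
t = (x̄ − μ₀)/(s/√n) = (150 − 181)/(25.3/√4) = -2.45
df = n − 1 = 3
Two-sided p-value ≈ 0.092
Since p ≈ 0.092 > α = 0.02, fail to reject H0; the data do not provide sufficient evidence against H0.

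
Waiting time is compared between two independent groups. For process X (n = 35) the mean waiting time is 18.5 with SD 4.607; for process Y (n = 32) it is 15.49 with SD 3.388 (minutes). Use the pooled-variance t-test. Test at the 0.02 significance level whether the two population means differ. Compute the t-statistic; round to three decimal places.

3.023

Let group 1 = process X, group 2 = process Y. H0: μ_1 = μ_2; H1: μ_1 ≠ μ_2 (two-sample pooled-variance t-test, two-sided).
s_p² = [(35−1)·4.607² + (32−1)·3.388²]/(35+32−2) = 16.5764
t = (18.5 − 15.49)/√[16.5764·(1/35 + 1/32)] = 3.023
df = n₁ + n₂ − 2 = 65
Two-sided p-value ≈ 0.004
Since p ≈ 0.004 < α = 0.02, reject H0; the data support H1.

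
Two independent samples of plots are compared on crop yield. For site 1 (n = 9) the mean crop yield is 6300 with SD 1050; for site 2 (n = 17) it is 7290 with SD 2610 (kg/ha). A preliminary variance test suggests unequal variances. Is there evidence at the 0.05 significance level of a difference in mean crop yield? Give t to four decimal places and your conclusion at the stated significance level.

t = -1.3687; fail to reject H0

Let group 1 = site 1, group 2 = site 2. H0: μ_1 = μ_2; H1: μ_1 ≠ μ_2 (Welch's two-sample t-test, two-sided).
t = (x̄_1 − x̄_2)/√(s_1²/n_1 + s_2²/n_2) = (6300 − 7290)/√(1050²/9 + 2610²/17) = -1.3687
Welch–Satterthwaite df ≈ 22.98
Two-sided p-value ≈ 0.1843
Since p ≈ 0.1843 > α = 0.05, fail to reject H0; the evidence is not statistically significant.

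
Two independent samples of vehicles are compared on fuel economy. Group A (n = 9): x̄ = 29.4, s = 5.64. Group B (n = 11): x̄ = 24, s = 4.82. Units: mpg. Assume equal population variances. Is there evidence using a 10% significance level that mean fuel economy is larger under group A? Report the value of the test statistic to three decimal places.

Let group 1 = group A, group 2 = group B. H0: μ_1 = μ_2; H1: μ_1 > μ_2 (two-sample pooled-variance t-test, right-tailed).
s_p² = [(9−1)·5.64² + (11−1)·4.82²]/(9+11−2) = 27.0445
t = (29.4 − 24)/√[27.0445·(1/9 + 1/11)] = 2.310
df = n₁ + n₂ − 2 = 18
p-value = P(T ≥ 2.310) ≈ 0.0165
Since p ≈ 0.0165 < α = 0.1, reject H0; the evidence is statistically significant.

2.310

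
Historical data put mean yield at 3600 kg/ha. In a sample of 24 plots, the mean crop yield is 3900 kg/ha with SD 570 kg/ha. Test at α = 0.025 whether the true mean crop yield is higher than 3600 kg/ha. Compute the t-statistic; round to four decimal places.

H0: μ = 3600; H1: μ > 3600 (one-sample t-test, right-tailed).
t = (x̄ − μ₀)/(s/√n) = (3900 − 3600)/(570/√24) = 2.5784
df = n − 1 = 23
p-value = P(T ≥ 2.5784) ≈ 0.0084
Since p ≈ 0.0084 < α = 0.025, reject H0; the evidence is statistically significant.

2.5784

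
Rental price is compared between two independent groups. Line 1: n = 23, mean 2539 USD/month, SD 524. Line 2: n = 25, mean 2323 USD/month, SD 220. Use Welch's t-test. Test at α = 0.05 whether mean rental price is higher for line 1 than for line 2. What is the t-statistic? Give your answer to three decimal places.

1.834

Let group 1 = line 1, group 2 = line 2. H0: μ_1 = μ_2; H1: μ_1 > μ_2 (Welch's two-sample t-test, right-tailed).
t = (x̄_1 − x̄_2)/√(s_1²/n_1 + s_2²/n_2) = (2539 − 2323)/√(524²/23 + 220²/25) = 1.834
Welch–Satterthwaite df ≈ 29.01
p-value = P(T ≥ 1.834) ≈ 0.038
Since p ≈ 0.038 < α = 0.05, reject H0; the data support H1.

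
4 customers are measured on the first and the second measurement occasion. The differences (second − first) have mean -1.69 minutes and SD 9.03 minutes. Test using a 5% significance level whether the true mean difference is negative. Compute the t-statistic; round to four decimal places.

-0.3743

H0: μ_d = 0; H1: μ_d < 0 (paired t-test on the differences, left-tailed).
t = d̄/(s_d/√n) = -1.69/(9.03/√4) = -0.3743
df = n − 1 = 3
p-value = P(T ≤ -0.3743) ≈ 0.367
Since p ≈ 0.367 > α = 0.05, fail to reject H0; the data do not provide sufficient evidence against H0.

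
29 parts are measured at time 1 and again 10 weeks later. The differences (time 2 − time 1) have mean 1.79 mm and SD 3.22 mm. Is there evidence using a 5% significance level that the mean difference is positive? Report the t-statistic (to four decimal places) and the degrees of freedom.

H0: μ_d = 0; H1: μ_d > 0 (paired t-test on the differences, right-tailed).
t = d̄/(s_d/√n) = 1.79/(3.22/√29) = 2.9936
df = n − 1 = 28
p-value = P(T ≥ 2.9936) ≈ 0.0029
Since p ≈ 0.0029 < α = 0.05, reject H0; the data support H1.

t = 2.9936, df = 28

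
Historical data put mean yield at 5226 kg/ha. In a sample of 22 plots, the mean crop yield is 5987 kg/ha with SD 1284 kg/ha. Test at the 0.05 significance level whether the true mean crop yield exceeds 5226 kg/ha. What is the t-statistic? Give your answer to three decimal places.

H0: μ = 5226; H1: μ > 5226 (one-sample t-test, right-tailed).
t = (x̄ − μ₀)/(s/√n) = (5987 − 5226)/(1284/√22) = 2.780
df = n − 1 = 21
p-value = P(T ≥ 2.780) ≈ 0.006
Since p ≈ 0.006 < α = 0.05, reject H0; the data support H1.

2.780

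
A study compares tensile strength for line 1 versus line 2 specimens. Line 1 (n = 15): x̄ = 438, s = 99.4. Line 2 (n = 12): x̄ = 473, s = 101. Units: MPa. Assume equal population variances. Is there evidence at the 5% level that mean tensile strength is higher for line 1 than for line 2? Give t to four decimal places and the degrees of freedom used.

Let group 1 = line 1, group 2 = line 2. H0: μ_1 = μ_2; H1: μ_1 > μ_2 (two-sample pooled-variance t-test, right-tailed).
s_p² = [(15−1)·99.4² + (12−1)·101²]/(15+12−2) = 10021.4
t = (438 − 473)/√[10021.4·(1/15 + 1/12)] = -0.9027
df = n₁ + n₂ − 2 = 25
p-value = P(T ≥ -0.9027) ≈ 0.812
Since p ≈ 0.812 > α = 0.05, fail to reject H0; the evidence is not statistically significant.

t = -0.9027, df = 25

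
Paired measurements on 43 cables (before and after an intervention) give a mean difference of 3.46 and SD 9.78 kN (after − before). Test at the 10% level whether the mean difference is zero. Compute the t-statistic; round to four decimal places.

H0: μ_d = 0; H1: μ_d ≠ 0 (paired t-test on the differences, two-sided).
t = d̄/(s_d/√n) = 3.46/(9.78/√43) = 2.3199
df = n − 1 = 42
Two-sided p-value ≈ 0.0253
Since p ≈ 0.0253 < α = 0.1, reject H0; the data support H1.

2.3199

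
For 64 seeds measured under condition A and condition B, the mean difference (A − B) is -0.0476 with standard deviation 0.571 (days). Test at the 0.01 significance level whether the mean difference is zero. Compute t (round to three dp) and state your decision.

H0: μ_d = 0; H1: μ_d ≠ 0 (paired t-test on the differences, two-sided).
t = d̄/(s_d/√n) = -0.0476/(0.571/√64) = -0.667
df = n − 1 = 63
Two-sided p-value ≈ 0.5073
Since p ≈ 0.5073 > α = 0.01, fail to reject H0; the evidence is not statistically significant.

t = -0.667; fail to reject H0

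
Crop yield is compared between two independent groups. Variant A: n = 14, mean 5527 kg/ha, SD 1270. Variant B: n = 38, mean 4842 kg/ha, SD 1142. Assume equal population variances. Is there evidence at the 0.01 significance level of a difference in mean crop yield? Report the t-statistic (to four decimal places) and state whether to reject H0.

t = 1.8621; fail to reject H0

Let group 1 = variant A, group 2 = variant B. H0: μ_1 = μ_2; H1: μ_1 ≠ μ_2 (two-sample pooled-variance t-test, two-sided).
s_p² = [(14−1)·1270² + (38−1)·1142²]/(14+38−2) = 1384440
t = (5527 − 4842)/√[1384440·(1/14 + 1/38)] = 1.8621
df = n₁ + n₂ − 2 = 50
Two-sided p-value ≈ 0.068
Since p ≈ 0.068 > α = 0.01, fail to reject H0; the evidence is not statistically significant.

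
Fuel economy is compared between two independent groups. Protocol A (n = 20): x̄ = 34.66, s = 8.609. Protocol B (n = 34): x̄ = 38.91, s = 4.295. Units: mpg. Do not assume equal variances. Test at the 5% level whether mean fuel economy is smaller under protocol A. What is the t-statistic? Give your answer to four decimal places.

Let group 1 = protocol A, group 2 = protocol B. H0: μ_1 = μ_2; H1: μ_1 < μ_2 (Welch's two-sample t-test, left-tailed).
t = (x̄_1 − x̄_2)/√(s_1²/n_1 + s_2²/n_2) = (34.66 − 38.91)/√(8.609²/20 + 4.295²/34) = -2.0620
Welch–Satterthwaite df ≈ 24.67
p-value = P(T ≤ -2.0620) ≈ 0.0249
Since p ≈ 0.0249 < α = 0.05, reject H0; the evidence is statistically significant.

-2.0620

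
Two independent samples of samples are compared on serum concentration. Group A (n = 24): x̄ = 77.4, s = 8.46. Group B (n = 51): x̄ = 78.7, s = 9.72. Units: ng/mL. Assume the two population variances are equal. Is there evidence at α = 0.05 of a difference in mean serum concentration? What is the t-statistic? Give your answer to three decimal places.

-0.562

Let group 1 = group A, group 2 = group B. H0: μ_1 = μ_2; H1: μ_1 ≠ μ_2 (two-sample pooled-variance t-test, two-sided).
s_p² = [(24−1)·8.46² + (51−1)·9.72²]/(24+51−2) = 87.2612
t = (77.4 − 78.7)/√[87.2612·(1/24 + 1/51)] = -0.562
df = n₁ + n₂ − 2 = 73
Two-sided p-value ≈ 0.5757
Since p ≈ 0.5757 > α = 0.05, fail to reject H0; the data do not provide sufficient evidence against H0.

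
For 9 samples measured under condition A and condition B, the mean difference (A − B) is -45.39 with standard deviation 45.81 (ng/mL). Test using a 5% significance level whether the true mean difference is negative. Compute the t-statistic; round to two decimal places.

-2.97

H0: μ_d = 0; H1: μ_d < 0 (paired t-test on the differences, left-tailed).
t = d̄/(s_d/√n) = -45.39/(45.81/√9) = -2.97
df = n − 1 = 8
p-value = P(T ≤ -2.97) ≈ 0.0089
Since p ≈ 0.0089 < α = 0.05, reject H0; the data support H1.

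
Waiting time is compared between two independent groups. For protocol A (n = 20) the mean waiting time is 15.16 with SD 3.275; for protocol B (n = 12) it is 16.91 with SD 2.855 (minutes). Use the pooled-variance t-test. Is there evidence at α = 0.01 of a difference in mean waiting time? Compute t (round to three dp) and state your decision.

t = -1.532; fail to reject H0

Let group 1 = protocol A, group 2 = protocol B. H0: μ_1 = μ_2; H1: μ_1 ≠ μ_2 (two-sample pooled-variance t-test, two-sided).
s_p² = [(20−1)·3.275² + (12−1)·2.855²]/(20+12−2) = 9.78161
t = (15.16 − 16.91)/√[9.78161·(1/20 + 1/12)] = -1.532
df = n₁ + n₂ − 2 = 30
Two-sided p-value ≈ 0.1359
Since p ≈ 0.1359 > α = 0.01, fail to reject H0; the evidence is not statistically significant.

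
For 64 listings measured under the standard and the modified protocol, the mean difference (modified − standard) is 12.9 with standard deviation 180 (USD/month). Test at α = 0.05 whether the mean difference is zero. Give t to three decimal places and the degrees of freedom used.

H0: μ_d = 0; H1: μ_d ≠ 0 (paired t-test on the differences, two-sided).
t = d̄/(s_d/√n) = 12.9/(180/√64) = 0.573
df = n − 1 = 63
Two-sided p-value ≈ 0.5685
Since p ≈ 0.5685 > α = 0.05, fail to reject H0; the evidence is not statistically significant.

t = 0.573, df = 63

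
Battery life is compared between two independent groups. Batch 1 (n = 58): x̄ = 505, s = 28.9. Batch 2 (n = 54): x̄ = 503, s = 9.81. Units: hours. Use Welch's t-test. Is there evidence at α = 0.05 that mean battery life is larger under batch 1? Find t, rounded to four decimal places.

0.4972

Let group 1 = batch 1, group 2 = batch 2. H0: μ_1 = μ_2; H1: μ_1 > μ_2 (Welch's two-sample t-test, right-tailed).
t = (x̄_1 − x̄_2)/√(s_1²/n_1 + s_2²/n_2) = (505 − 503)/√(28.9²/58 + 9.81²/54) = 0.4972
Welch–Satterthwaite df ≈ 70.82
p-value = P(T ≥ 0.4972) ≈ 0.310
Since p ≈ 0.310 > α = 0.05, fail to reject H0; the data do not provide sufficient evidence against H0.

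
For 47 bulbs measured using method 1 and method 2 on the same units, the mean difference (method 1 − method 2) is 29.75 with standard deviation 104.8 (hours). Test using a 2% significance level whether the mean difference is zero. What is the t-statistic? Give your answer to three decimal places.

1.946

H0: μ_d = 0; H1: μ_d ≠ 0 (paired t-test on the differences, two-sided).
t = d̄/(s_d/√n) = 29.75/(104.8/√47) = 1.946
df = n − 1 = 46
Two-sided p-value ≈ 0.0578
Since p ≈ 0.0578 > α = 0.02, fail to reject H0; the data do not provide sufficient evidence against H0.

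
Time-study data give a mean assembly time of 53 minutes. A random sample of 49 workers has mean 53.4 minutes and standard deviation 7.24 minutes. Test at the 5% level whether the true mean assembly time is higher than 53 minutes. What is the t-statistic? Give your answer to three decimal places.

H0: μ = 53; H1: μ > 53 (one-sample t-test, right-tailed).
t = (x̄ − μ₀)/(s/√n) = (53.4 − 53)/(7.24/√49) = 0.387
df = n − 1 = 48
p-value = P(T ≥ 0.387) ≈ 0.3503
Since p ≈ 0.3503 > α = 0.05, fail to reject H0; the evidence is not statistically significant.

0.387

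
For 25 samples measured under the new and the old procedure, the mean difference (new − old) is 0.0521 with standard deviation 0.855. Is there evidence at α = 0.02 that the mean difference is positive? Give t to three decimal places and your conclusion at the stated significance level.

H0: μ_d = 0; H1: μ_d > 0 (paired t-test on the differences, right-tailed).
t = d̄/(s_d/√n) = 0.0521/(0.855/√25) = 0.305
df = n − 1 = 24
p-value = P(T ≥ 0.305) ≈ 0.3816
Since p ≈ 0.3816 > α = 0.02, fail to reject H0; the data do not provide sufficient evidence against H0.

t = 0.305; fail to reject H0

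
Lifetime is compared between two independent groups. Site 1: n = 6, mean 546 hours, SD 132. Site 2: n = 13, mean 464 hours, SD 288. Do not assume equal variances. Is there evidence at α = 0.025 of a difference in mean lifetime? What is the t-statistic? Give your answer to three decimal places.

Let group 1 = site 1, group 2 = site 2. H0: μ_1 = μ_2; H1: μ_1 ≠ μ_2 (Welch's two-sample t-test, two-sided).
t = (x̄_1 − x̄_2)/√(s_1²/n_1 + s_2²/n_2) = (546 − 464)/√(132²/6 + 288²/13) = 0.851
Welch–Satterthwaite df ≈ 16.97
Two-sided p-value ≈ 0.407
Since p ≈ 0.407 > α = 0.025, fail to reject H0; the evidence is not statistically significant.

0.851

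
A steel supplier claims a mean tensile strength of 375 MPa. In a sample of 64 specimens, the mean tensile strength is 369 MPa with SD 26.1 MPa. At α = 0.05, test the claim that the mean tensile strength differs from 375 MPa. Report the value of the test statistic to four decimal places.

H0: μ = 375; H1: μ ≠ 375 (one-sample t-test, two-sided).
t = (x̄ − μ₀)/(s/√n) = (369 − 375)/(26.1/√64) = -1.8391
df = n − 1 = 63
Two-sided p-value ≈ 0.071
Since p ≈ 0.071 > α = 0.05, fail to reject H0; the data do not provide sufficient evidence against H0.

-1.8391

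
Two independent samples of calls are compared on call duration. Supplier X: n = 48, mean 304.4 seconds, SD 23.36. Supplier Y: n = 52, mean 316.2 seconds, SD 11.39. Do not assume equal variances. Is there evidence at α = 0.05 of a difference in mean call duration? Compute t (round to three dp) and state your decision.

Let group 1 = supplier X, group 2 = supplier Y. H0: μ_1 = μ_2; H1: μ_1 ≠ μ_2 (Welch's two-sample t-test, two-sided).
t = (x̄_1 − x̄_2)/√(s_1²/n_1 + s_2²/n_2) = (304.4 − 316.2)/√(23.36²/48 + 11.39²/52) = -3.169
Welch–Satterthwaite df ≈ 66.92
Two-sided p-value ≈ 0.002
Since p ≈ 0.002 < α = 0.05, reject H0; the data support H1.

t = -3.169; reject H0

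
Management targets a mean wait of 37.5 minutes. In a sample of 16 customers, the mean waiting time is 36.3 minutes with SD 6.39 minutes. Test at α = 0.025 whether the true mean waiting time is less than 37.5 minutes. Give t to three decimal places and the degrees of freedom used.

t = -0.751, df = 15

H0: μ = 37.5; H1: μ < 37.5 (one-sample t-test, left-tailed).
t = (x̄ − μ₀)/(s/√n) = (36.3 − 37.5)/(6.39/√16) = -0.751
df = n − 1 = 15
p-value = P(T ≤ -0.751) ≈ 0.232
Since p ≈ 0.232 > α = 0.025, fail to reject H0; the evidence is not statistically significant.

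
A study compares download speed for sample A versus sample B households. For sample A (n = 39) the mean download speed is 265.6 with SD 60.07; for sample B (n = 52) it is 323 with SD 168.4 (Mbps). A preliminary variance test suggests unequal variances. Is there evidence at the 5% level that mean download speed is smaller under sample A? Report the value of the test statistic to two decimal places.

-2.27

Let group 1 = sample A, group 2 = sample B. H0: μ_1 = μ_2; H1: μ_1 < μ_2 (Welch's two-sample t-test, left-tailed).
t = (x̄_1 − x̄_2)/√(s_1²/n_1 + s_2²/n_2) = (265.6 − 323)/√(60.07²/39 + 168.4²/52) = -2.27
Welch–Satterthwaite df ≈ 67.18
p-value = P(T ≤ -2.27) ≈ 0.013
Since p ≈ 0.013 < α = 0.05, reject H0; the evidence is statistically significant.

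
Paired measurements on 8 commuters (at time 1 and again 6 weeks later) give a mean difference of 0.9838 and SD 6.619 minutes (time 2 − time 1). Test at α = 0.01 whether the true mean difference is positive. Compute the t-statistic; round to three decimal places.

0.420

H0: μ_d = 0; H1: μ_d > 0 (paired t-test on the differences, right-tailed).
t = d̄/(s_d/√n) = 0.9838/(6.619/√8) = 0.420
df = n − 1 = 7
p-value = P(T ≥ 0.420) ≈ 0.3434
Since p ≈ 0.3434 > α = 0.01, fail to reject H0; the data do not provide sufficient evidence against H0.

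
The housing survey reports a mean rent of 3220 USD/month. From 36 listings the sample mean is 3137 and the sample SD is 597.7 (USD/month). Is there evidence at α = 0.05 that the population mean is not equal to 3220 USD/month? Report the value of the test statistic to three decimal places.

-0.833

H0: μ = 3220; H1: μ ≠ 3220 (one-sample t-test, two-sided).
t = (x̄ − μ₀)/(s/√n) = (3137 − 3220)/(597.7/√36) = -0.833
df = n − 1 = 35
Two-sided p-value ≈ 0.4104
Since p ≈ 0.4104 > α = 0.05, fail to reject H0; the evidence is not statistically significant.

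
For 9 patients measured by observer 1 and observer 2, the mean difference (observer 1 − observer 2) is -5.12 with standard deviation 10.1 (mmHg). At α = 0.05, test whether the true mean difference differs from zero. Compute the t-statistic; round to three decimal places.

-1.521

H0: μ_d = 0; H1: μ_d ≠ 0 (paired t-test on the differences, two-sided).
t = d̄/(s_d/√n) = -5.12/(10.1/√9) = -1.521
df = n − 1 = 8
Two-sided p-value ≈ 0.1668
Since p ≈ 0.1668 > α = 0.05, fail to reject H0; the evidence is not statistically significant.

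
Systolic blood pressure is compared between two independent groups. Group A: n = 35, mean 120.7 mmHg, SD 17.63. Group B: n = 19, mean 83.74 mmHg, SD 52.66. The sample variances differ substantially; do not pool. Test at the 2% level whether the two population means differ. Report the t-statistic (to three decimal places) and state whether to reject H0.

Let group 1 = group A, group 2 = group B. H0: μ_1 = μ_2; H1: μ_1 ≠ μ_2 (Welch's two-sample t-test, two-sided).
t = (x̄_1 − x̄_2)/√(s_1²/n_1 + s_2²/n_2) = (120.7 − 83.74)/√(17.63²/35 + 52.66²/19) = 2.970
Welch–Satterthwaite df ≈ 20.22
Two-sided p-value ≈ 0.0075
Since p ≈ 0.0075 < α = 0.02, reject H0; the evidence is statistically significant.

t = 2.970; reject H0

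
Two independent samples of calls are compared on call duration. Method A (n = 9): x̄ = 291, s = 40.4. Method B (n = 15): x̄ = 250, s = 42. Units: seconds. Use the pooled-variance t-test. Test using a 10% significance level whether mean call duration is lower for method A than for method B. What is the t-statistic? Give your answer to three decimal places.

Let group 1 = method A, group 2 = method B. H0: μ_1 = μ_2; H1: μ_1 < μ_2 (two-sample pooled-variance t-test, left-tailed).
s_p² = [(9−1)·40.4² + (15−1)·42²]/(9+15−2) = 1716.06
t = (291 − 250)/√[1716.06·(1/9 + 1/15)] = 2.347
df = n₁ + n₂ − 2 = 22
p-value = P(T ≤ 2.347) ≈ 0.9858
Since p ≈ 0.9858 > α = 0.1, fail to reject H0; the data do not provide sufficient evidence against H0.

2.347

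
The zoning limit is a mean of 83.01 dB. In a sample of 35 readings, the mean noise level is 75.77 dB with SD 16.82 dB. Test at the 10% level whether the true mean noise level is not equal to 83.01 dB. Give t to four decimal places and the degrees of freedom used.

H0: μ = 83.01; H1: μ ≠ 83.01 (one-sample t-test, two-sided).
t = (x̄ − μ₀)/(s/√n) = (75.77 − 83.01)/(16.82/√35) = -2.5465
df = n − 1 = 34
Two-sided p-value ≈ 0.016
Since p ≈ 0.016 < α = 0.1, reject H0; the evidence is statistically significant.

t = -2.5465, df = 34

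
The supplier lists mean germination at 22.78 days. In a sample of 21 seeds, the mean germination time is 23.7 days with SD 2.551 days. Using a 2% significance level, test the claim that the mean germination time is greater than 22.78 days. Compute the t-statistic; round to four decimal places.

1.6527

H0: μ = 22.78; H1: μ > 22.78 (one-sample t-test, right-tailed).
t = (x̄ − μ₀)/(s/√n) = (23.7 − 22.78)/(2.551/√21) = 1.6527
df = n − 1 = 20
p-value = P(T ≥ 1.6527) ≈ 0.0570
Since p ≈ 0.0570 > α = 0.02, fail to reject H0; the data do not provide sufficient evidence against H0.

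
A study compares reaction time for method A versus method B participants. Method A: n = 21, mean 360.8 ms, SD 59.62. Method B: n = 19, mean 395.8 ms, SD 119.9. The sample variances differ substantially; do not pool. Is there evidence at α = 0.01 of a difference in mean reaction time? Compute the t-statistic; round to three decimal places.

-1.150

Let group 1 = method A, group 2 = method B. H0: μ_1 = μ_2; H1: μ_1 ≠ μ_2 (Welch's two-sample t-test, two-sided).
t = (x̄_1 − x̄_2)/√(s_1²/n_1 + s_2²/n_2) = (360.8 − 395.8)/√(59.62²/21 + 119.9²/19) = -1.150
Welch–Satterthwaite df ≈ 25.79
Two-sided p-value ≈ 0.2606
Since p ≈ 0.2606 > α = 0.01, fail to reject H0; the data do not provide sufficient evidence against H0.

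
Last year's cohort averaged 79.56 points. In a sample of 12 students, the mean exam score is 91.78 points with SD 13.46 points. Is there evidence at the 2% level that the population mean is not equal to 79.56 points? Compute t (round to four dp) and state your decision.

t = 3.1450; reject H0

H0: μ = 79.56; H1: μ ≠ 79.56 (one-sample t-test, two-sided).
t = (x̄ − μ₀)/(s/√n) = (91.78 − 79.56)/(13.46/√12) = 3.1450
df = n − 1 = 11
Two-sided p-value ≈ 0.0093
Since p ≈ 0.0093 < α = 0.02, reject H0; the data support H1.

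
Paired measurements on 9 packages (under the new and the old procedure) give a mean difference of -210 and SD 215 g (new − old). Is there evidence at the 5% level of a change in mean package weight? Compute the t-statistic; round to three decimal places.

-2.930

H0: μ_d = 0; H1: μ_d ≠ 0 (paired t-test on the differences, two-sided).
t = d̄/(s_d/√n) = -210/(215/√9) = -2.930
df = n − 1 = 8
Two-sided p-value ≈ 0.0190
Since p ≈ 0.0190 < α = 0.05, reject H0; the evidence is statistically significant.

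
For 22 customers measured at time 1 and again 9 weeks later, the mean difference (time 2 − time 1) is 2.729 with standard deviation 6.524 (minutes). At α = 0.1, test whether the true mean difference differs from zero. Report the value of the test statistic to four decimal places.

1.9620

H0: μ_d = 0; H1: μ_d ≠ 0 (paired t-test on the differences, two-sided).
t = d̄/(s_d/√n) = 2.729/(6.524/√22) = 1.9620
df = n − 1 = 21
Two-sided p-value ≈ 0.0632
Since p ≈ 0.0632 < α = 0.1, reject H0; the evidence is statistically significant.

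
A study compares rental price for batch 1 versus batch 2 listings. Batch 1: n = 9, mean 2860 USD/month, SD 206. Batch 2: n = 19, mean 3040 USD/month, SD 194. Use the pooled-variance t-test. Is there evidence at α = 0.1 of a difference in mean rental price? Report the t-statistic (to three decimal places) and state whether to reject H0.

Let group 1 = batch 1, group 2 = batch 2. H0: μ_1 = μ_2; H1: μ_1 ≠ μ_2 (two-sample pooled-variance t-test, two-sided).
s_p² = [(9−1)·206² + (19−1)·194²]/(9+19−2) = 39112.9
t = (2860 − 3040)/√[39112.9·(1/9 + 1/19)] = -2.249
df = n₁ + n₂ − 2 = 26
Two-sided p-value ≈ 0.0332
Since p ≈ 0.0332 < α = 0.1, reject H0; the data support H1.

t = -2.249; reject H0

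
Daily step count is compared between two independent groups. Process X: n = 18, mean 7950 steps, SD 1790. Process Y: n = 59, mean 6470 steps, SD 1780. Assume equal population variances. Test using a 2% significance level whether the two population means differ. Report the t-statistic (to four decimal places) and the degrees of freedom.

t = 3.0839, df = 75

Let group 1 = process X, group 2 = process Y. H0: μ_1 = μ_2; H1: μ_1 ≠ μ_2 (two-sample pooled-variance t-test, two-sided).
s_p² = [(18−1)·1790² + (59−1)·1780²]/(18+59−2) = 3176490
t = (7950 − 6470)/√[3176490·(1/18 + 1/59)] = 3.0839
df = n₁ + n₂ − 2 = 75
Two-sided p-value ≈ 0.0029
Since p ≈ 0.0029 < α = 0.02, reject H0; the data support H1.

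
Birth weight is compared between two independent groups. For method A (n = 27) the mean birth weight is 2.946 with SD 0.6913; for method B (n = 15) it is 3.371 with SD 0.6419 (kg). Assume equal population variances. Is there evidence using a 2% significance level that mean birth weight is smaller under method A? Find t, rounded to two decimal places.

Let group 1 = method A, group 2 = method B. H0: μ_1 = μ_2; H1: μ_1 < μ_2 (two-sample pooled-variance t-test, left-tailed).
s_p² = [(27−1)·0.6913² + (15−1)·0.6419²]/(27+15−2) = 0.454845
t = (2.946 − 3.371)/√[0.454845·(1/27 + 1/15)] = -1.96
df = n₁ + n₂ − 2 = 40
p-value = P(T ≤ -1.96) ≈ 0.029
Since p ≈ 0.029 > α = 0.02, fail to reject H0; the evidence is not statistically significant.

-1.96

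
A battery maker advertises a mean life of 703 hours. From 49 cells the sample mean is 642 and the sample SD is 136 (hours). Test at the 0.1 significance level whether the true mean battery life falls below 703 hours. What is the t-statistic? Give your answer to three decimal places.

-3.140

H0: μ = 703; H1: μ < 703 (one-sample t-test, left-tailed).
t = (x̄ − μ₀)/(s/√n) = (642 − 703)/(136/√49) = -3.140
df = n − 1 = 48
p-value = P(T ≤ -3.140) ≈ 0.001
Since p ≈ 0.001 < α = 0.1, reject H0; the evidence is statistically significant.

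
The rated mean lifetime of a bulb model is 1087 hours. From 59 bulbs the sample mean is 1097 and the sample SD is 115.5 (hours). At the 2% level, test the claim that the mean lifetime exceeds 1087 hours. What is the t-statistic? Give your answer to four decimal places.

H0: μ = 1087; H1: μ > 1087 (one-sample t-test, right-tailed).
t = (x̄ − μ₀)/(s/√n) = (1097 − 1087)/(115.5/√59) = 0.6650
df = n − 1 = 58
p-value = P(T ≥ 0.6650) ≈ 0.254
Since p ≈ 0.254 > α = 0.02, fail to reject H0; the data do not provide sufficient evidence against H0.

0.6650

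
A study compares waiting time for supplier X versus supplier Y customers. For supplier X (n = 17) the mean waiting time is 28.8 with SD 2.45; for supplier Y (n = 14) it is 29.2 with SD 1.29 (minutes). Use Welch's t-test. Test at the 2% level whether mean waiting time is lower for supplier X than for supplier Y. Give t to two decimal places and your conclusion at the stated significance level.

Let group 1 = supplier X, group 2 = supplier Y. H0: μ_1 = μ_2; H1: μ_1 < μ_2 (Welch's two-sample t-test, left-tailed).
t = (x̄_1 − x̄_2)/√(s_1²/n_1 + s_2²/n_2) = (28.8 − 29.2)/√(2.45²/17 + 1.29²/14) = -0.58
Welch–Satterthwaite df ≈ 25.09
p-value = P(T ≤ -0.58) ≈ 0.2828
Since p ≈ 0.2828 > α = 0.02, fail to reject H0; the evidence is not statistically significant.

t = -0.58; fail to reject H0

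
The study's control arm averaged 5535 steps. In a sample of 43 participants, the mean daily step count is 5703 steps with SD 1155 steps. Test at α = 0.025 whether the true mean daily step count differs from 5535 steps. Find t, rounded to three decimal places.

H0: μ = 5535; H1: μ ≠ 5535 (one-sample t-test, two-sided).
t = (x̄ − μ₀)/(s/√n) = (5703 − 5535)/(1155/√43) = 0.954
df = n − 1 = 42
Two-sided p-value ≈ 0.346
Since p ≈ 0.346 > α = 0.025, fail to reject H0; the evidence is not statistically significant.

0.954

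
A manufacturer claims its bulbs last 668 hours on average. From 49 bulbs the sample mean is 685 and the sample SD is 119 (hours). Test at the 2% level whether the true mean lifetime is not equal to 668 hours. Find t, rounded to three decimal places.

H0: μ = 668; H1: μ ≠ 668 (one-sample t-test, two-sided).
t = (x̄ − μ₀)/(s/√n) = (685 − 668)/(119/√49) = 1.000
df = n − 1 = 48
Two-sided p-value ≈ 0.322
Since p ≈ 0.322 > α = 0.02, fail to reject H0; the data do not provide sufficient evidence against H0.

1.000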